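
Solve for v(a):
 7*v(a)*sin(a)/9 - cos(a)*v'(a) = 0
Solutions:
 v(a) = C1/cos(a)^(7/9)


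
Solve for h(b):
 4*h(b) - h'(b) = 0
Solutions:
 h(b) = C1*exp(4*b)


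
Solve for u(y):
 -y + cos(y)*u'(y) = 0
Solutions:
 u(y) = C1 + Integral(y/cos(y), y)


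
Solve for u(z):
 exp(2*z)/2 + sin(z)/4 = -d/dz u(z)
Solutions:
 u(z) = C1 - exp(2*z)/4 + cos(z)/4


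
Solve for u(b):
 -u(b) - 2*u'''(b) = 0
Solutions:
 u(b) = C3*exp(-2^(2/3)*b/2) + (C1*sin(2^(2/3)*sqrt(3)*b/4) + C2*cos(2^(2/3)*sqrt(3)*b/4))*exp(2^(2/3)*b/4)


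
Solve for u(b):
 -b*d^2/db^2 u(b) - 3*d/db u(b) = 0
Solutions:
 u(b) = C1 + C2/b^2


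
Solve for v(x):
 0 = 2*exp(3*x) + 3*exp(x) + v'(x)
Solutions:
 v(x) = C1 - 2*exp(3*x)/3 - 3*exp(x)


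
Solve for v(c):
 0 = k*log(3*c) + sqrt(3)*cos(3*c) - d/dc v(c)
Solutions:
 v(c) = C1 + c*k*(log(c) - 1) + c*k*log(3) + sqrt(3)*sin(3*c)/3


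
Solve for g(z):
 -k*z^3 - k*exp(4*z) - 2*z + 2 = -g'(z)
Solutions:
 g(z) = C1 + k*z^4/4 + k*exp(4*z)/4 + z^2 - 2*z


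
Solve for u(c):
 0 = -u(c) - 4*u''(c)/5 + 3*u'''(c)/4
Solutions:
 u(c) = C1*exp(c*(-2^(1/3)*(45*sqrt(517065) + 32423)^(1/3) - 128*2^(2/3)/(45*sqrt(517065) + 32423)^(1/3) + 32)/90)*sin(2^(1/3)*sqrt(3)*c*(-(45*sqrt(517065) + 32423)^(1/3) + 128*2^(1/3)/(45*sqrt(517065) + 32423)^(1/3))/90) + C2*exp(c*(-2^(1/3)*(45*sqrt(517065) + 32423)^(1/3) - 128*2^(2/3)/(45*sqrt(517065) + 32423)^(1/3) + 32)/90)*cos(2^(1/3)*sqrt(3)*c*(-(45*sqrt(517065) + 32423)^(1/3) + 128*2^(1/3)/(45*sqrt(517065) + 32423)^(1/3))/90) + C3*exp(c*(128*2^(2/3)/(45*sqrt(517065) + 32423)^(1/3) + 16 + 2^(1/3)*(45*sqrt(517065) + 32423)^(1/3))/45)


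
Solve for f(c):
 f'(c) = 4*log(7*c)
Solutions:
 f(c) = C1 + 4*c*log(c) - 4*c + c*log(2401)


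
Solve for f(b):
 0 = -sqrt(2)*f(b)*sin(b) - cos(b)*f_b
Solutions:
 f(b) = C1*cos(b)^(sqrt(2))


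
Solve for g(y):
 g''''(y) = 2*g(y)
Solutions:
 g(y) = C1*exp(-2^(1/4)*y) + C2*exp(2^(1/4)*y) + C3*sin(2^(1/4)*y) + C4*cos(2^(1/4)*y)


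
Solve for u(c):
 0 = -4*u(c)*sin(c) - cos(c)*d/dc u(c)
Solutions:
 u(c) = C1*cos(c)^4


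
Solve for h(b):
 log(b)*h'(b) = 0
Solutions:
 h(b) = C1


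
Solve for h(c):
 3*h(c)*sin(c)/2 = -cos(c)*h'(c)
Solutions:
 h(c) = C1*cos(c)^(3/2)


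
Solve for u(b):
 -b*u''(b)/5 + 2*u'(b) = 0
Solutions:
 u(b) = C1 + C2*b^11


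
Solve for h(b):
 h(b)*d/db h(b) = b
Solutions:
 h(b) = -sqrt(C1 + b^2)
 h(b) = sqrt(C1 + b^2)


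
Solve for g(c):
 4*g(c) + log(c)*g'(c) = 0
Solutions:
 g(c) = C1*exp(-4*li(c))


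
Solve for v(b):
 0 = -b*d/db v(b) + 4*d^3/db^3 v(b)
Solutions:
 v(b) = C1 + Integral(C2*airyai(2^(1/3)*b/2) + C3*airybi(2^(1/3)*b/2), b)


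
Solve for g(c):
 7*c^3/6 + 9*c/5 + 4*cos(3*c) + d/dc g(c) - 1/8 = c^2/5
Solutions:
 g(c) = C1 - 7*c^4/24 + c^3/15 - 9*c^2/10 + c/8 - 4*sin(3*c)/3


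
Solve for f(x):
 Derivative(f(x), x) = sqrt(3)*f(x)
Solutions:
 f(x) = C1*exp(sqrt(3)*x)


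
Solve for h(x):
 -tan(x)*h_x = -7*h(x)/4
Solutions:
 h(x) = C1*sin(x)^(7/4)


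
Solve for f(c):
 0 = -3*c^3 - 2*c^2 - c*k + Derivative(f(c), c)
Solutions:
 f(c) = C1 + 3*c^4/4 + 2*c^3/3 + c^2*k/2


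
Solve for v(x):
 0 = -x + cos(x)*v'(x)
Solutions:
 v(x) = C1 + Integral(x/cos(x), x)


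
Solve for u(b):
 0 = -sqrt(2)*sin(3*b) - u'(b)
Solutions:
 u(b) = C1 + sqrt(2)*cos(3*b)/3


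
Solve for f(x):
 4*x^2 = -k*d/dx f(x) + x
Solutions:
 f(x) = C1 - 4*x^3/(3*k) + x^2/(2*k)


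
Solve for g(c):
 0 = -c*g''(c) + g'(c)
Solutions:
 g(c) = C1 + C2*c^2


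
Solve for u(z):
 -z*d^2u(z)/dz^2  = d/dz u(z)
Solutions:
 u(z) = C1 + C2*log(z)


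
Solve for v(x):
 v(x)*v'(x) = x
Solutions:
 v(x) = -sqrt(C1 + x^2)
 v(x) = sqrt(C1 + x^2)


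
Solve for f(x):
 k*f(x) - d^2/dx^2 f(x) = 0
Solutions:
 f(x) = C1*exp(-sqrt(k)*x) + C2*exp(sqrt(k)*x)


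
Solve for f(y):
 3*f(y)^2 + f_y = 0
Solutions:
 f(y) = 1/(C1 + 3*y)


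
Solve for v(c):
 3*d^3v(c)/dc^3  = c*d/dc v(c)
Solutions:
 v(c) = C1 + Integral(C2*airyai(3^(2/3)*c/3) + C3*airybi(3^(2/3)*c/3), c)


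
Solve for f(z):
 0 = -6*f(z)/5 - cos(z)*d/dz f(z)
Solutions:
 f(z) = C1*(sin(z) - 1)^(3/5)/(sin(z) + 1)^(3/5)


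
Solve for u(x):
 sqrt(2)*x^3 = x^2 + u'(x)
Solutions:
 u(x) = C1 + sqrt(2)*x^4/4 - x^3/3


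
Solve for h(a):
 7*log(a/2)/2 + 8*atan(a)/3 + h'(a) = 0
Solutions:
 h(a) = C1 - 7*a*log(a)/2 - 8*a*atan(a)/3 + 7*a*log(2)/2 + 7*a/2 + 4*log(a^2 + 1)/3


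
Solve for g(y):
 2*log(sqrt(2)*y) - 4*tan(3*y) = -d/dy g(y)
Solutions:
 g(y) = C1 - 2*y*log(y) - y*log(2) + 2*y - 4*log(cos(3*y))/3


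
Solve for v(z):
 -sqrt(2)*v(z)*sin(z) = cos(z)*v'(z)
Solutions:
 v(z) = C1*cos(z)^(sqrt(2))


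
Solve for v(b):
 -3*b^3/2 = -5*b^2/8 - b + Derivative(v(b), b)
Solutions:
 v(b) = C1 - 3*b^4/8 + 5*b^3/24 + b^2/2


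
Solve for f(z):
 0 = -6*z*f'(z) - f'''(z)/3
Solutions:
 f(z) = C1 + Integral(C2*airyai(-18^(1/3)*z) + C3*airybi(-18^(1/3)*z), z)


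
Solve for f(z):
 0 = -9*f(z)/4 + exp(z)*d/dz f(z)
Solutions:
 f(z) = C1*exp(-9*exp(-z)/4)


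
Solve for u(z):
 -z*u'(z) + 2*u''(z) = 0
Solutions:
 u(z) = C1 + C2*erfi(z/2)


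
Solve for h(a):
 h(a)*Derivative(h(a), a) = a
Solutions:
 h(a) = -sqrt(C1 + a^2)
 h(a) = sqrt(C1 + a^2)


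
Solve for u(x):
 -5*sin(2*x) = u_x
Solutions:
 u(x) = C1 + 5*cos(2*x)/2


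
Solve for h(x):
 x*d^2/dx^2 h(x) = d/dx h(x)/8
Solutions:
 h(x) = C1 + C2*x^(9/8)


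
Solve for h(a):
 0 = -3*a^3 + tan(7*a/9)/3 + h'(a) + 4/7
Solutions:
 h(a) = C1 + 3*a^4/4 - 4*a/7 + 3*log(cos(7*a/9))/7


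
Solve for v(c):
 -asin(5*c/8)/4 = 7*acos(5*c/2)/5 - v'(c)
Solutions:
 v(c) = C1 + 7*c*acos(5*c/2)/5 + c*asin(5*c/8)/4 - 7*sqrt(4 - 25*c^2)/25 + sqrt(64 - 25*c^2)/20


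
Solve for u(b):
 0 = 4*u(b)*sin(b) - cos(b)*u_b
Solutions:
 u(b) = C1/cos(b)^4


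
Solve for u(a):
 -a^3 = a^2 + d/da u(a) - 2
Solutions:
 u(a) = C1 - a^4/4 - a^3/3 + 2*a


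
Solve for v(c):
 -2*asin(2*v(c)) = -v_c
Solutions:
 Integral(1/asin(2*_y), (_y, v(c))) = C1 + 2*c


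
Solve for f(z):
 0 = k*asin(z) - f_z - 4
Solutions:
 f(z) = C1 + k*(z*asin(z) + sqrt(1 - z^2)) - 4*z


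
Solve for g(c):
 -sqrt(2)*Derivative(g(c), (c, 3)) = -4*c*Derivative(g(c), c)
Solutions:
 g(c) = C1 + Integral(C2*airyai(sqrt(2)*c) + C3*airybi(sqrt(2)*c), c)


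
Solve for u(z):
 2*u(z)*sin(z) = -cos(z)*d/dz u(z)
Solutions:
 u(z) = C1*cos(z)^2


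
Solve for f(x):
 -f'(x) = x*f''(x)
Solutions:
 f(x) = C1 + C2*log(x)


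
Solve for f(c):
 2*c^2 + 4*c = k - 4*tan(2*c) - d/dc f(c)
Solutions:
 f(c) = C1 - 2*c^3/3 - 2*c^2 + c*k + 2*log(cos(2*c))


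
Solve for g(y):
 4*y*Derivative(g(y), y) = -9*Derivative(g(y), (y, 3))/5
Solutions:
 g(y) = C1 + Integral(C2*airyai(-60^(1/3)*y/3) + C3*airybi(-60^(1/3)*y/3), y)


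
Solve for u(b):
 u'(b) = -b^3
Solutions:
 u(b) = C1 - b^4/4


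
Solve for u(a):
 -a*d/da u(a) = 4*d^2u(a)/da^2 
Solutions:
 u(a) = C1 + C2*erf(sqrt(2)*a/4)


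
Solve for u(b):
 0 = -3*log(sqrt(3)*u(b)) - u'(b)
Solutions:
 2*Integral(1/(2*log(_y) + log(3)), (_y, u(b)))/3 = C1 - b


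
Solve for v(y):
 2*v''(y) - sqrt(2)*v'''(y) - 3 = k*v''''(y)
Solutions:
 v(y) = C1 + C2*y + C3*exp(sqrt(2)*y*(sqrt(4*k + 1) - 1)/(2*k)) + C4*exp(-sqrt(2)*y*(sqrt(4*k + 1) + 1)/(2*k)) + 3*y^2/4


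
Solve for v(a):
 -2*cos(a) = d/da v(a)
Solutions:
 v(a) = C1 - 2*sin(a)


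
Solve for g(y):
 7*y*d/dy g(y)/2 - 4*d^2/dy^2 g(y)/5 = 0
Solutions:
 g(y) = C1 + C2*erfi(sqrt(35)*y/4)


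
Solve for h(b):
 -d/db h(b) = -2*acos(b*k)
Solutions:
 h(b) = C1 + 2*Piecewise((b*acos(b*k) - sqrt(-b^2*k^2 + 1)/k, Ne(k, 0)), (pi*b/2, True))


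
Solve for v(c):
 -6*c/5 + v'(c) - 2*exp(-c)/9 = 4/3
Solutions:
 v(c) = C1 + 3*c^2/5 + 4*c/3 - 2*exp(-c)/9


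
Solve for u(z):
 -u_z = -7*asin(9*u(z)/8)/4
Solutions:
 Integral(1/asin(9*_y/8), (_y, u(z))) = C1 + 7*z/4


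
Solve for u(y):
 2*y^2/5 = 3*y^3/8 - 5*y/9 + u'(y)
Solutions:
 u(y) = C1 - 3*y^4/32 + 2*y^3/15 + 5*y^2/18


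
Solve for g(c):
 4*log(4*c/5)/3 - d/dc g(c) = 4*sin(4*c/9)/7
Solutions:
 g(c) = C1 + 4*c*log(c)/3 - 2*c*log(5) - 4*c/3 + 2*c*log(2) + 2*c*log(10)/3 + 9*cos(4*c/9)/7


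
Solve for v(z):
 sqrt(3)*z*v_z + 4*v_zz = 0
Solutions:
 v(z) = C1 + C2*erf(sqrt(2)*3^(1/4)*z/4)


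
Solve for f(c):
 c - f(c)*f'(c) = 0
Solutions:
 f(c) = -sqrt(C1 + c^2)
 f(c) = sqrt(C1 + c^2)


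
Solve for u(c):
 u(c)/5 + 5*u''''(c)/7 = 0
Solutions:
 u(c) = (C1*sin(sqrt(10)*7^(1/4)*c/10) + C2*cos(sqrt(10)*7^(1/4)*c/10))*exp(-sqrt(10)*7^(1/4)*c/10) + (C3*sin(sqrt(10)*7^(1/4)*c/10) + C4*cos(sqrt(10)*7^(1/4)*c/10))*exp(sqrt(10)*7^(1/4)*c/10)


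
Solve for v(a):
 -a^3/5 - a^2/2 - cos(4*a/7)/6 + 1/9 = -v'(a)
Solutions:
 v(a) = C1 + a^4/20 + a^3/6 - a/9 + 7*sin(4*a/7)/24


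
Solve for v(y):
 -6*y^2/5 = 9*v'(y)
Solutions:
 v(y) = C1 - 2*y^3/45


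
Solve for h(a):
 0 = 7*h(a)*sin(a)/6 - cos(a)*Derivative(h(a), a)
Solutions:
 h(a) = C1/cos(a)^(7/6)


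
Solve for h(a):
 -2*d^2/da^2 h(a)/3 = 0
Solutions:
 h(a) = C1 + C2*a


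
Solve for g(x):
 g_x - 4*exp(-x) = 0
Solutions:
 g(x) = C1 - 4*exp(-x)


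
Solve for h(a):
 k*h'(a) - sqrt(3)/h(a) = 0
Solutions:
 h(a) = -sqrt(C1 + 2*sqrt(3)*a/k)
 h(a) = sqrt(C1 + 2*sqrt(3)*a/k)


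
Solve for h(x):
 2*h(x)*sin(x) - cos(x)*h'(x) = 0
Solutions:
 h(x) = C1/cos(x)^2


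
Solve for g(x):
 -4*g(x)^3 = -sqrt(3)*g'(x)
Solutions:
 g(x) = -sqrt(6)*sqrt(-1/(C1 + 4*sqrt(3)*x))/2
 g(x) = sqrt(6)*sqrt(-1/(C1 + 4*sqrt(3)*x))/2


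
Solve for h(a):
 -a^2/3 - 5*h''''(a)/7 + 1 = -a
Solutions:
 h(a) = C1 + C2*a + C3*a^2 + C4*a^3 - 7*a^6/5400 + 7*a^5/600 + 7*a^4/120


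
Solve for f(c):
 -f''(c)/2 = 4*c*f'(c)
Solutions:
 f(c) = C1 + C2*erf(2*c)


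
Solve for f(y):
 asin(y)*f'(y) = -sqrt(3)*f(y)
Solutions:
 f(y) = C1*exp(-sqrt(3)*Integral(1/asin(y), y))


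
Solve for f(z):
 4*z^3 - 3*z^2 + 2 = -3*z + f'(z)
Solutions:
 f(z) = C1 + z^4 - z^3 + 3*z^2/2 + 2*z


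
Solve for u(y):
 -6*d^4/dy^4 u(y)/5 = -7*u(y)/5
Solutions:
 u(y) = C1*exp(-6^(3/4)*7^(1/4)*y/6) + C2*exp(6^(3/4)*7^(1/4)*y/6) + C3*sin(6^(3/4)*7^(1/4)*y/6) + C4*cos(6^(3/4)*7^(1/4)*y/6)


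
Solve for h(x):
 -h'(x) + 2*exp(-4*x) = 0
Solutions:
 h(x) = C1 - exp(-4*x)/2


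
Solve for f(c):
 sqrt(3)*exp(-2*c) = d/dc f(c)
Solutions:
 f(c) = C1 - sqrt(3)*exp(-2*c)/2


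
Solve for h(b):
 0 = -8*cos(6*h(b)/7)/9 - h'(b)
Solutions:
 8*b/9 - 7*log(sin(6*h(b)/7) - 1)/12 + 7*log(sin(6*h(b)/7) + 1)/12 = C1


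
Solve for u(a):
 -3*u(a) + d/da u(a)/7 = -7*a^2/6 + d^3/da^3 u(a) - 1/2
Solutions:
 u(a) = C1*exp(a*(2*3^(2/3)*98^(1/3)/(sqrt(1750245) + 1323)^(1/3) + 84^(1/3)*(sqrt(1750245) + 1323)^(1/3))/84)*sin(3^(1/6)*a*(-28^(1/3)*3^(2/3)*(sqrt(1750245) + 1323)^(1/3) + 6*98^(1/3)/(sqrt(1750245) + 1323)^(1/3))/84) + C2*exp(a*(2*3^(2/3)*98^(1/3)/(sqrt(1750245) + 1323)^(1/3) + 84^(1/3)*(sqrt(1750245) + 1323)^(1/3))/84)*cos(3^(1/6)*a*(-28^(1/3)*3^(2/3)*(sqrt(1750245) + 1323)^(1/3) + 6*98^(1/3)/(sqrt(1750245) + 1323)^(1/3))/84) + C3*exp(-a*(2*3^(2/3)*98^(1/3)/(sqrt(1750245) + 1323)^(1/3) + 84^(1/3)*(sqrt(1750245) + 1323)^(1/3))/42) + 7*a^2/18 + a/27 + 191/1134


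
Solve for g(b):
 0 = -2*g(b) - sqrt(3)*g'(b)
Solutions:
 g(b) = C1*exp(-2*sqrt(3)*b/3)


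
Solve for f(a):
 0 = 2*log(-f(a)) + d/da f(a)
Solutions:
 -li(-f(a)) = C1 - 2*a


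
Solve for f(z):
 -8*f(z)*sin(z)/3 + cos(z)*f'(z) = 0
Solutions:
 f(z) = C1/cos(z)^(8/3)


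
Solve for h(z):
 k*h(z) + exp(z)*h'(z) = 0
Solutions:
 h(z) = C1*exp(k*exp(-z))


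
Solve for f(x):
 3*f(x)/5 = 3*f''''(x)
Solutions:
 f(x) = C1*exp(-5^(3/4)*x/5) + C2*exp(5^(3/4)*x/5) + C3*sin(5^(3/4)*x/5) + C4*cos(5^(3/4)*x/5)


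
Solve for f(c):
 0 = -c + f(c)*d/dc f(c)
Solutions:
 f(c) = -sqrt(C1 + c^2)
 f(c) = sqrt(C1 + c^2)


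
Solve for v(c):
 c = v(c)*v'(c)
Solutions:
 v(c) = -sqrt(C1 + c^2)
 v(c) = sqrt(C1 + c^2)


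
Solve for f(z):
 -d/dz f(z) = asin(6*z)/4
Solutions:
 f(z) = C1 - z*asin(6*z)/4 - sqrt(1 - 36*z^2)/24


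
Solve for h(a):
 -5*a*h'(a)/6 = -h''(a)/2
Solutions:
 h(a) = C1 + C2*erfi(sqrt(30)*a/6)


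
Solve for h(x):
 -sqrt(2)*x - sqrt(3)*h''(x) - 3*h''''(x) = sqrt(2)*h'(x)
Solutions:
 h(x) = C1 + C2*exp(2^(1/3)*x*(-2*sqrt(3)/(9*sqrt(2) + sqrt(6)*sqrt(2*sqrt(3) + 27))^(1/3) + 2^(1/3)*(9*sqrt(2) + sqrt(6)*sqrt(2*sqrt(3) + 27))^(1/3))/12)*sin(2^(1/3)*x*(6/(9*sqrt(2) + sqrt(6)*sqrt(2*sqrt(3) + 27))^(1/3) + 2^(1/3)*sqrt(3)*(9*sqrt(2) + sqrt(6)*sqrt(2*sqrt(3) + 27))^(1/3))/12) + C3*exp(2^(1/3)*x*(-2*sqrt(3)/(9*sqrt(2) + sqrt(6)*sqrt(2*sqrt(3) + 27))^(1/3) + 2^(1/3)*(9*sqrt(2) + sqrt(6)*sqrt(2*sqrt(3) + 27))^(1/3))/12)*cos(2^(1/3)*x*(6/(9*sqrt(2) + sqrt(6)*sqrt(2*sqrt(3) + 27))^(1/3) + 2^(1/3)*sqrt(3)*(9*sqrt(2) + sqrt(6)*sqrt(2*sqrt(3) + 27))^(1/3))/12) + C4*exp(-2^(1/3)*x*(-2*sqrt(3)/(9*sqrt(2) + sqrt(6)*sqrt(2*sqrt(3) + 27))^(1/3) + 2^(1/3)*(9*sqrt(2) + sqrt(6)*sqrt(2*sqrt(3) + 27))^(1/3))/6) - x^2/2 + sqrt(6)*x/2


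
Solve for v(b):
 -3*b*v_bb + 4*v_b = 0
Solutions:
 v(b) = C1 + C2*b^(7/3)


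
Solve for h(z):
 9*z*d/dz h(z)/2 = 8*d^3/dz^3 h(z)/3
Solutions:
 h(z) = C1 + Integral(C2*airyai(3*2^(2/3)*z/4) + C3*airybi(3*2^(2/3)*z/4), z)


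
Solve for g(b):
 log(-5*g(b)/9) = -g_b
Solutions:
 Integral(1/(log(-_y) - 2*log(3) + log(5)), (_y, g(b))) = C1 - b


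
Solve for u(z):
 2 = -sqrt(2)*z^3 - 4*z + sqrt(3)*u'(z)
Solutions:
 u(z) = C1 + sqrt(6)*z^4/12 + 2*sqrt(3)*z^2/3 + 2*sqrt(3)*z/3


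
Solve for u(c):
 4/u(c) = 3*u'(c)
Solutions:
 u(c) = -sqrt(C1 + 24*c)/3
 u(c) = sqrt(C1 + 24*c)/3


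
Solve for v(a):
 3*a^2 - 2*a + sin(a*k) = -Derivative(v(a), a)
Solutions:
 v(a) = C1 - a^3 + a^2 + cos(a*k)/k


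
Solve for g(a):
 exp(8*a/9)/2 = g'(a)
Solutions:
 g(a) = C1 + 9*exp(8*a/9)/16


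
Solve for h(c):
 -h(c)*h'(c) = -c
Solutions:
 h(c) = -sqrt(C1 + c^2)
 h(c) = sqrt(C1 + c^2)


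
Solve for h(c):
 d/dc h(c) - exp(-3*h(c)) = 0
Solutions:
 h(c) = log(C1 + 3*c)/3
 h(c) = log((-3^(1/3) - 3^(5/6)*I)*(C1 + c)^(1/3)/2)
 h(c) = log((-3^(1/3) + 3^(5/6)*I)*(C1 + c)^(1/3)/2)


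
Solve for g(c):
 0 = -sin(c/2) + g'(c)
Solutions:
 g(c) = C1 - 2*cos(c/2)


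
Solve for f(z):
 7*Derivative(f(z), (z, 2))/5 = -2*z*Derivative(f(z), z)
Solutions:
 f(z) = C1 + C2*erf(sqrt(35)*z/7)


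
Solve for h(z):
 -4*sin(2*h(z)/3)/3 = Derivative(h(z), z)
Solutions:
 4*z/3 + 3*log(cos(2*h(z)/3) - 1)/4 - 3*log(cos(2*h(z)/3) + 1)/4 = C1


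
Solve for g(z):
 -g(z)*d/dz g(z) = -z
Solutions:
 g(z) = -sqrt(C1 + z^2)
 g(z) = sqrt(C1 + z^2)


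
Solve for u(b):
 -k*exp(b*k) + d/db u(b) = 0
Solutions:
 u(b) = C1 + exp(b*k)


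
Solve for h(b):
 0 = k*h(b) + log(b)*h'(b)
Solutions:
 h(b) = C1*exp(-k*li(b))


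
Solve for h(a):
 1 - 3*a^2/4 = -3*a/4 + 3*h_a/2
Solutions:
 h(a) = C1 - a^3/6 + a^2/4 + 2*a/3


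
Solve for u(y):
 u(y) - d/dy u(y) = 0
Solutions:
 u(y) = C1*exp(y)


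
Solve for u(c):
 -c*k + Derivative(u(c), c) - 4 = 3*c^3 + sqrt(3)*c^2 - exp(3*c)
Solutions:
 u(c) = C1 + 3*c^4/4 + sqrt(3)*c^3/3 + c^2*k/2 + 4*c - exp(3*c)/3


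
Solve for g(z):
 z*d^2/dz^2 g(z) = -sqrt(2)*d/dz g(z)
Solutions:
 g(z) = C1 + C2*z^(1 - sqrt(2))


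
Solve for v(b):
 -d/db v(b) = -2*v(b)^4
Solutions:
 v(b) = (-1/(C1 + 6*b))^(1/3)
 v(b) = (-1/(C1 + 2*b))^(1/3)*(-3^(2/3) - 3*3^(1/6)*I)/6
 v(b) = (-1/(C1 + 2*b))^(1/3)*(-3^(2/3) + 3*3^(1/6)*I)/6


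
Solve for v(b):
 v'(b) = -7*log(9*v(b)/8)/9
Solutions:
 -9*Integral(1/(-log(_y) - 2*log(3) + 3*log(2)), (_y, v(b)))/7 = C1 - b


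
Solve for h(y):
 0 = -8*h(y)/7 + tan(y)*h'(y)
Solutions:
 h(y) = C1*sin(y)^(8/7)


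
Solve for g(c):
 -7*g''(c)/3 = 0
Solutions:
 g(c) = C1 + C2*c


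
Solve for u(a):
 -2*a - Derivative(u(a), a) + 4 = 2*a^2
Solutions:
 u(a) = C1 - 2*a^3/3 - a^2 + 4*a


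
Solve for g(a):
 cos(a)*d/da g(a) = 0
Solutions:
 g(a) = C1


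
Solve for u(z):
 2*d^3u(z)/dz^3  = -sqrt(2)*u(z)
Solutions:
 u(z) = C3*exp(-2^(5/6)*z/2) + (C1*sin(2^(5/6)*sqrt(3)*z/4) + C2*cos(2^(5/6)*sqrt(3)*z/4))*exp(2^(5/6)*z/4)


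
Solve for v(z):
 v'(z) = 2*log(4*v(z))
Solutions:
 -Integral(1/(log(_y) + 2*log(2)), (_y, v(z)))/2 = C1 - z


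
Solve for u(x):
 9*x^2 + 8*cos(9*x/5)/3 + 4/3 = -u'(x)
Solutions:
 u(x) = C1 - 3*x^3 - 4*x/3 - 40*sin(9*x/5)/27


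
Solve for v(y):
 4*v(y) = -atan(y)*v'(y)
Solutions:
 v(y) = C1*exp(-4*Integral(1/atan(y), y))


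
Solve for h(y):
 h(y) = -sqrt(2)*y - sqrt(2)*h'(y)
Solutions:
 h(y) = C1*exp(-sqrt(2)*y/2) - sqrt(2)*y + 2


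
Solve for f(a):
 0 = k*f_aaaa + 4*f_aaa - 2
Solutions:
 f(a) = C1 + C2*a + C3*a^2 + C4*exp(-4*a/k) + a^3/12


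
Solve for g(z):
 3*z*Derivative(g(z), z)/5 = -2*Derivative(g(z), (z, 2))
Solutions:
 g(z) = C1 + C2*erf(sqrt(15)*z/10)


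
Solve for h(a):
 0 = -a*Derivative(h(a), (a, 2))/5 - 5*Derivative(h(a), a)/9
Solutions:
 h(a) = C1 + C2/a^(16/9)


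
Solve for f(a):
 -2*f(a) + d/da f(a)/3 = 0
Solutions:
 f(a) = C1*exp(6*a)


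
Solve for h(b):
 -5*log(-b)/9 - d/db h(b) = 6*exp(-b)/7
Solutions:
 h(b) = C1 - 5*b*log(-b)/9 + 5*b/9 + 6*exp(-b)/7


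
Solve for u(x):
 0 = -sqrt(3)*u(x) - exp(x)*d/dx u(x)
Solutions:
 u(x) = C1*exp(sqrt(3)*exp(-x))


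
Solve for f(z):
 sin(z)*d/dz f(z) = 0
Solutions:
 f(z) = C1


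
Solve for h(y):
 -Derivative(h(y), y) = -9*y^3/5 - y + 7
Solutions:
 h(y) = C1 + 9*y^4/20 + y^2/2 - 7*y


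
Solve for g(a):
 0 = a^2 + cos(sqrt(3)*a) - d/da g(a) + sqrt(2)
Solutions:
 g(a) = C1 + a^3/3 + sqrt(2)*a + sqrt(3)*sin(sqrt(3)*a)/3


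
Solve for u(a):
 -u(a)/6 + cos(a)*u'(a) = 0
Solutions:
 u(a) = C1*(sin(a) + 1)^(1/12)/(sin(a) - 1)^(1/12)


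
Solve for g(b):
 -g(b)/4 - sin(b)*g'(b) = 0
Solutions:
 g(b) = C1*(cos(b) + 1)^(1/8)/(cos(b) - 1)^(1/8)


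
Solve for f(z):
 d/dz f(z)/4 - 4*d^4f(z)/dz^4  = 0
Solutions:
 f(z) = C1 + C4*exp(2^(2/3)*z/4) + (C2*sin(2^(2/3)*sqrt(3)*z/8) + C3*cos(2^(2/3)*sqrt(3)*z/8))*exp(-2^(2/3)*z/8)


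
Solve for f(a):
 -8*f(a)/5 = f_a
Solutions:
 f(a) = C1*exp(-8*a/5)


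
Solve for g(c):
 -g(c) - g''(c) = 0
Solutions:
 g(c) = C1*sin(c) + C2*cos(c)


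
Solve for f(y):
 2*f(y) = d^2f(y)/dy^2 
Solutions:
 f(y) = C1*exp(-sqrt(2)*y) + C2*exp(sqrt(2)*y)


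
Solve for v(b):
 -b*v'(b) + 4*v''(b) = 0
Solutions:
 v(b) = C1 + C2*erfi(sqrt(2)*b/4)


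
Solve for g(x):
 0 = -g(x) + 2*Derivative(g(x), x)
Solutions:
 g(x) = C1*exp(x/2)


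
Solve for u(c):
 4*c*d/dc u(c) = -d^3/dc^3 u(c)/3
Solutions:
 u(c) = C1 + Integral(C2*airyai(-12^(1/3)*c) + C3*airybi(-12^(1/3)*c), c)


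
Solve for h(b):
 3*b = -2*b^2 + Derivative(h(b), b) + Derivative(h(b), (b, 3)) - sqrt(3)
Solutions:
 h(b) = C1 + C2*sin(b) + C3*cos(b) + 2*b^3/3 + 3*b^2/2 - 4*b + sqrt(3)*b


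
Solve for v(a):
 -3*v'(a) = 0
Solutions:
 v(a) = C1


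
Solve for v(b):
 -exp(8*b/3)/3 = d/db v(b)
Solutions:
 v(b) = C1 - exp(8*b/3)/8


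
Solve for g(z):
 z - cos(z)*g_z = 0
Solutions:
 g(z) = C1 + Integral(z/cos(z), z)


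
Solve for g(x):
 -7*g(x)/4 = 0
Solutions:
 g(x) = 0


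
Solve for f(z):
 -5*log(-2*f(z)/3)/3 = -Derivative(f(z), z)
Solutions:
 -3*Integral(1/(log(-_y) - log(3) + log(2)), (_y, f(z)))/5 = C1 - z


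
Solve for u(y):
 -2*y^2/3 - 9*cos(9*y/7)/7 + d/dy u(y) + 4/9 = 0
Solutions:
 u(y) = C1 + 2*y^3/9 - 4*y/9 + sin(9*y/7)


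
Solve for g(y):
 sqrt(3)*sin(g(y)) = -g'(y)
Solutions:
 g(y) = -acos((-C1 - exp(2*sqrt(3)*y))/(C1 - exp(2*sqrt(3)*y))) + 2*pi
 g(y) = acos((-C1 - exp(2*sqrt(3)*y))/(C1 - exp(2*sqrt(3)*y)))


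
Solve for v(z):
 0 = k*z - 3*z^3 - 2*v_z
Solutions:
 v(z) = C1 + k*z^2/4 - 3*z^4/8


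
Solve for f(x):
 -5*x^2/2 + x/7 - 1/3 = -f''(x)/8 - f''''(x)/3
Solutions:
 f(x) = C1 + C2*x + C3*sin(sqrt(6)*x/4) + C4*cos(sqrt(6)*x/4) + 5*x^4/3 - 4*x^3/21 - 52*x^2


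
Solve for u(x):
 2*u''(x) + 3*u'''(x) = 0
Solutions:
 u(x) = C1 + C2*x + C3*exp(-2*x/3)


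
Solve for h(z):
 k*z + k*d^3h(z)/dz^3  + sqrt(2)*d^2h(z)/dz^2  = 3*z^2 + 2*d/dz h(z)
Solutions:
 h(z) = C1 + C2*exp(sqrt(2)*z*(sqrt(4*k + 1) - 1)/(2*k)) + C3*exp(-sqrt(2)*z*(sqrt(4*k + 1) + 1)/(2*k)) + k*z^2/4 - 3*k*z/2 + sqrt(2)*k*z/4 - z^3/2 - 3*sqrt(2)*z^2/4 - 3*z/2


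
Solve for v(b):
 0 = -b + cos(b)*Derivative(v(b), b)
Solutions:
 v(b) = C1 + Integral(b/cos(b), b)


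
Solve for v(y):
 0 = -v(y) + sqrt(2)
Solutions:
 v(y) = sqrt(2)


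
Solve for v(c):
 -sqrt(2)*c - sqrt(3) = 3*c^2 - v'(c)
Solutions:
 v(c) = C1 + c^3 + sqrt(2)*c^2/2 + sqrt(3)*c


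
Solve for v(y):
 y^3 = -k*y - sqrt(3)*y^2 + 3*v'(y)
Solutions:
 v(y) = C1 + k*y^2/6 + y^4/12 + sqrt(3)*y^3/9


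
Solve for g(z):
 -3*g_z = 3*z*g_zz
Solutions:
 g(z) = C1 + C2*log(z)


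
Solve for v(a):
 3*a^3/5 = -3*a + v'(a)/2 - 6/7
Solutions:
 v(a) = C1 + 3*a^4/10 + 3*a^2 + 12*a/7


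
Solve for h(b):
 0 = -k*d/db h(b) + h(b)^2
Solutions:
 h(b) = -k/(C1*k + b)


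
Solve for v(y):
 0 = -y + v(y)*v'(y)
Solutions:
 v(y) = -sqrt(C1 + y^2)
 v(y) = sqrt(C1 + y^2)


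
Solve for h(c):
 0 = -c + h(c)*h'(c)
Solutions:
 h(c) = -sqrt(C1 + c^2)
 h(c) = sqrt(C1 + c^2)


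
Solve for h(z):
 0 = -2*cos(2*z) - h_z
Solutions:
 h(z) = C1 - sin(2*z)


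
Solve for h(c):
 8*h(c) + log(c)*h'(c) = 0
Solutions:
 h(c) = C1*exp(-8*li(c))


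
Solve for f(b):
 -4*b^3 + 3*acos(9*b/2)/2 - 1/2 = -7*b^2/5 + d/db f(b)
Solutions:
 f(b) = C1 - b^4 + 7*b^3/15 + 3*b*acos(9*b/2)/2 - b/2 - sqrt(4 - 81*b^2)/6


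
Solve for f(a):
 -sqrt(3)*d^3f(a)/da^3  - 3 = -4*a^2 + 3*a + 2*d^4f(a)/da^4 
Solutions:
 f(a) = C1 + C2*a + C3*a^2 + C4*exp(-sqrt(3)*a/2) + sqrt(3)*a^5/45 + a^4*(-16 - 3*sqrt(3))/72 + a^3*(18 + 23*sqrt(3))/54


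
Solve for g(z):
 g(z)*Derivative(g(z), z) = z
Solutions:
 g(z) = -sqrt(C1 + z^2)
 g(z) = sqrt(C1 + z^2)


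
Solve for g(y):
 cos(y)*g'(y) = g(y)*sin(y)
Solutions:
 g(y) = C1/cos(y)


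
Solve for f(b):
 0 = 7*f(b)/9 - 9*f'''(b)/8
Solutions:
 f(b) = C3*exp(2*3^(2/3)*7^(1/3)*b/9) + (C1*sin(3^(1/6)*7^(1/3)*b/3) + C2*cos(3^(1/6)*7^(1/3)*b/3))*exp(-3^(2/3)*7^(1/3)*b/9)


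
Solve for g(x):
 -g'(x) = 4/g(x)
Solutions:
 g(x) = -sqrt(C1 - 8*x)
 g(x) = sqrt(C1 - 8*x)


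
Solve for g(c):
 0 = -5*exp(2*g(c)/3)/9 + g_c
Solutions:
 g(c) = 3*log(-sqrt(-1/(C1 + 5*c))) - 3*log(2) + 3*log(6)/2 + 3*log(3)
 g(c) = 3*log(-1/(C1 + 5*c))/2 - 3*log(2) + 3*log(6)/2 + 3*log(3)


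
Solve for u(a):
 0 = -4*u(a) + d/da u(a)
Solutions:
 u(a) = C1*exp(4*a)


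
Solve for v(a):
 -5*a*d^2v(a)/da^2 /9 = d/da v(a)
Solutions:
 v(a) = C1 + C2/a^(4/5)


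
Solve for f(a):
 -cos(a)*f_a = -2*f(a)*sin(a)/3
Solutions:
 f(a) = C1/cos(a)^(2/3)


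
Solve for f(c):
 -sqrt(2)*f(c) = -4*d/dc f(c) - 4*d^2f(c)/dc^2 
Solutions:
 f(c) = C1*exp(c*(-1 + sqrt(1 + sqrt(2)))/2) + C2*exp(-c*(1 + sqrt(1 + sqrt(2)))/2)


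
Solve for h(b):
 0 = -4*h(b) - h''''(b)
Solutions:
 h(b) = (C1*sin(b) + C2*cos(b))*exp(-b) + (C3*sin(b) + C4*cos(b))*exp(b)


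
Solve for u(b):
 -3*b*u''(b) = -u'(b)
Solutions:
 u(b) = C1 + C2*b^(4/3)


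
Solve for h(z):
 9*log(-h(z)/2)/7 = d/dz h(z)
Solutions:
 -7*Integral(1/(log(-_y) - log(2)), (_y, h(z)))/9 = C1 - z


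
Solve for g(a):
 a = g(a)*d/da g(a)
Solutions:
 g(a) = -sqrt(C1 + a^2)
 g(a) = sqrt(C1 + a^2)


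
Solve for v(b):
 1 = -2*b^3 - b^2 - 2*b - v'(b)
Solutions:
 v(b) = C1 - b^4/2 - b^3/3 - b^2 - b


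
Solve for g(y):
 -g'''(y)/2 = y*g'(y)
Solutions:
 g(y) = C1 + Integral(C2*airyai(-2^(1/3)*y) + C3*airybi(-2^(1/3)*y), y)


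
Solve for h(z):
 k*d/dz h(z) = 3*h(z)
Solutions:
 h(z) = C1*exp(3*z/k)


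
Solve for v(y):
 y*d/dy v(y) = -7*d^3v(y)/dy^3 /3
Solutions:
 v(y) = C1 + Integral(C2*airyai(-3^(1/3)*7^(2/3)*y/7) + C3*airybi(-3^(1/3)*7^(2/3)*y/7), y)


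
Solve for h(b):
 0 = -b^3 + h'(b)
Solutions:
 h(b) = C1 + b^4/4


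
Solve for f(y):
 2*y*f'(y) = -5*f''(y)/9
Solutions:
 f(y) = C1 + C2*erf(3*sqrt(5)*y/5)


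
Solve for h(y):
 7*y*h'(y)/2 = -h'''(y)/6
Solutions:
 h(y) = C1 + Integral(C2*airyai(-21^(1/3)*y) + C3*airybi(-21^(1/3)*y), y)


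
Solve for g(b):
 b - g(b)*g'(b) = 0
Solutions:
 g(b) = -sqrt(C1 + b^2)
 g(b) = sqrt(C1 + b^2)


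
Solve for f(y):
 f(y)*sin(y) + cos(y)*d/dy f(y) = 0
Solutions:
 f(y) = C1*cos(y)


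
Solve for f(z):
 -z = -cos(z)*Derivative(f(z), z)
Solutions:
 f(z) = C1 + Integral(z/cos(z), z)


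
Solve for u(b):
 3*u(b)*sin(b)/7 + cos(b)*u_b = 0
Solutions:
 u(b) = C1*cos(b)^(3/7)


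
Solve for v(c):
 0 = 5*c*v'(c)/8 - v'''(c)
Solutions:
 v(c) = C1 + Integral(C2*airyai(5^(1/3)*c/2) + C3*airybi(5^(1/3)*c/2), c)


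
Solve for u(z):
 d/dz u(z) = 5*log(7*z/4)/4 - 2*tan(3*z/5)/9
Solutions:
 u(z) = C1 + 5*z*log(z)/4 - 5*z*log(2)/2 - 5*z/4 + 5*z*log(7)/4 + 10*log(cos(3*z/5))/27


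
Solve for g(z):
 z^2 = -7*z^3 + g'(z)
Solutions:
 g(z) = C1 + 7*z^4/4 + z^3/3


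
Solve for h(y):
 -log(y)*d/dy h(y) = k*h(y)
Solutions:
 h(y) = C1*exp(-k*li(y))


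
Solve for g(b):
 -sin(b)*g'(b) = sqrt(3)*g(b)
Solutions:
 g(b) = C1*(cos(b) + 1)^(sqrt(3)/2)/(cos(b) - 1)^(sqrt(3)/2)


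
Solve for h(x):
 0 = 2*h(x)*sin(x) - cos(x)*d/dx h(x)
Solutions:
 h(x) = C1/cos(x)^2


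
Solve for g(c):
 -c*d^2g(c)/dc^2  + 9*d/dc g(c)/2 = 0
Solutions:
 g(c) = C1 + C2*c^(11/2)


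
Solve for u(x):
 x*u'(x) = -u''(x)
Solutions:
 u(x) = C1 + C2*erf(sqrt(2)*x/2)


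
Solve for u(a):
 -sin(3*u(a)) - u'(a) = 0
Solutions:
 u(a) = -acos((-C1 - exp(6*a))/(C1 - exp(6*a)))/3 + 2*pi/3
 u(a) = acos((-C1 - exp(6*a))/(C1 - exp(6*a)))/3


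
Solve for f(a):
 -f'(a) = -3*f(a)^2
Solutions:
 f(a) = -1/(C1 + 3*a)


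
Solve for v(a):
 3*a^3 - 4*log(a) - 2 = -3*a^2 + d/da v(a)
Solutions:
 v(a) = C1 + 3*a^4/4 + a^3 - 4*a*log(a) + 2*a


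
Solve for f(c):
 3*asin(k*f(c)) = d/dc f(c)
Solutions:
 Integral(1/asin(_y*k), (_y, f(c))) = C1 + 3*c


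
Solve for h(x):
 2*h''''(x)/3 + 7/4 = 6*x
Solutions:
 h(x) = C1 + C2*x + C3*x^2 + C4*x^3 + 3*x^5/40 - 7*x^4/64


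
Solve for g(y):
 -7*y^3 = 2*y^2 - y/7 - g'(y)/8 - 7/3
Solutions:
 g(y) = C1 + 14*y^4 + 16*y^3/3 - 4*y^2/7 - 56*y/3


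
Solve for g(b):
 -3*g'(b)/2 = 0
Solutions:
 g(b) = C1


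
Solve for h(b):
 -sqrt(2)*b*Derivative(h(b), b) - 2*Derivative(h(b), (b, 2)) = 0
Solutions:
 h(b) = C1 + C2*erf(2^(1/4)*b/2)


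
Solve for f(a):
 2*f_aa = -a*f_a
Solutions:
 f(a) = C1 + C2*erf(a/2)


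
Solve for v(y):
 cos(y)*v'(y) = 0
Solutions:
 v(y) = C1


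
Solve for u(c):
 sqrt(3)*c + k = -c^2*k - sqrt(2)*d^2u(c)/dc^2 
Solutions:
 u(c) = C1 + C2*c - sqrt(2)*c^4*k/24 - sqrt(6)*c^3/12 - sqrt(2)*c^2*k/4


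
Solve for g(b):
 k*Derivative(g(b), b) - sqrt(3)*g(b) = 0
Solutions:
 g(b) = C1*exp(sqrt(3)*b/k)


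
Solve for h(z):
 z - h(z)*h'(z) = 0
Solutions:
 h(z) = -sqrt(C1 + z^2)
 h(z) = sqrt(C1 + z^2)


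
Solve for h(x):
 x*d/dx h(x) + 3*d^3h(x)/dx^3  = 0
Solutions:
 h(x) = C1 + Integral(C2*airyai(-3^(2/3)*x/3) + C3*airybi(-3^(2/3)*x/3), x)


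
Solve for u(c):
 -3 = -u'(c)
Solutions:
 u(c) = C1 + 3*c


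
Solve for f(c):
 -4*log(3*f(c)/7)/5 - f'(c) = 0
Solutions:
 5*Integral(1/(log(_y) - log(7) + log(3)), (_y, f(c)))/4 = C1 - c


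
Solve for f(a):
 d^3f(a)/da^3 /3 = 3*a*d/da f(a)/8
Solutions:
 f(a) = C1 + Integral(C2*airyai(3^(2/3)*a/2) + C3*airybi(3^(2/3)*a/2), a)


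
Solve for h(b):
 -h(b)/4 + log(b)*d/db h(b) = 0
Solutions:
 h(b) = C1*exp(li(b)/4)


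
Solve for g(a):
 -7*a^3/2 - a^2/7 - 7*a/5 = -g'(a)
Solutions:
 g(a) = C1 + 7*a^4/8 + a^3/21 + 7*a^2/10


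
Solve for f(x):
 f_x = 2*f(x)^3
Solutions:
 f(x) = -sqrt(2)*sqrt(-1/(C1 + 2*x))/2
 f(x) = sqrt(2)*sqrt(-1/(C1 + 2*x))/2


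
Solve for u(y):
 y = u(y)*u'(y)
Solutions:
 u(y) = -sqrt(C1 + y^2)
 u(y) = sqrt(C1 + y^2)


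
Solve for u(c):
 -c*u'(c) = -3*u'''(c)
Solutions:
 u(c) = C1 + Integral(C2*airyai(3^(2/3)*c/3) + C3*airybi(3^(2/3)*c/3), c)


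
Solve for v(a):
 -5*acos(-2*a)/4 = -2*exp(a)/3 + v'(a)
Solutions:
 v(a) = C1 - 5*a*acos(-2*a)/4 - 5*sqrt(1 - 4*a^2)/8 + 2*exp(a)/3


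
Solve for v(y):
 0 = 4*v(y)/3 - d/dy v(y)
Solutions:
 v(y) = C1*exp(4*y/3)


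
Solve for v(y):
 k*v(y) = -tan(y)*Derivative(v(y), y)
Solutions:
 v(y) = C1*exp(-k*log(sin(y)))


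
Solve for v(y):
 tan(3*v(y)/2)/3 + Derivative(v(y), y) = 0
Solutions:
 v(y) = -2*asin(C1*exp(-y/2))/3 + 2*pi/3
 v(y) = 2*asin(C1*exp(-y/2))/3


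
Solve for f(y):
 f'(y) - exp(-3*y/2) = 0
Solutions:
 f(y) = C1 - 2*exp(-3*y/2)/3


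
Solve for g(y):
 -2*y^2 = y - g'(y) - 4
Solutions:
 g(y) = C1 + 2*y^3/3 + y^2/2 - 4*y


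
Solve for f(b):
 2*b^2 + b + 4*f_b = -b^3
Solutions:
 f(b) = C1 - b^4/16 - b^3/6 - b^2/8


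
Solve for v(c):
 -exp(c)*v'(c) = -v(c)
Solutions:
 v(c) = C1*exp(-exp(-c))


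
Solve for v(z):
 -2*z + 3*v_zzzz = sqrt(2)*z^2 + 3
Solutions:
 v(z) = C1 + C2*z + C3*z^2 + C4*z^3 + sqrt(2)*z^6/1080 + z^5/180 + z^4/24


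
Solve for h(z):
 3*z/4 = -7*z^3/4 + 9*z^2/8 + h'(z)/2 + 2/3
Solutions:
 h(z) = C1 + 7*z^4/8 - 3*z^3/4 + 3*z^2/4 - 4*z/3


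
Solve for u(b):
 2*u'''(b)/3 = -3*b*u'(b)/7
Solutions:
 u(b) = C1 + Integral(C2*airyai(-42^(2/3)*b/14) + C3*airybi(-42^(2/3)*b/14), b)


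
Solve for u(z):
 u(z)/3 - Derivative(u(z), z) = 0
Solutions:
 u(z) = C1*exp(z/3)


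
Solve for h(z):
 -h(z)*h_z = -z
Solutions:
 h(z) = -sqrt(C1 + z^2)
 h(z) = sqrt(C1 + z^2)


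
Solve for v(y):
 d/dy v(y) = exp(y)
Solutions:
 v(y) = C1 + exp(y)


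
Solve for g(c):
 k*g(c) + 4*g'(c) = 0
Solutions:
 g(c) = C1*exp(-c*k/4)


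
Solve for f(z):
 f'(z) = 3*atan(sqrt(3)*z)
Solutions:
 f(z) = C1 + 3*z*atan(sqrt(3)*z) - sqrt(3)*log(3*z^2 + 1)/2


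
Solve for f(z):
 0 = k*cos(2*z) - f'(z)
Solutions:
 f(z) = C1 + k*sin(2*z)/2


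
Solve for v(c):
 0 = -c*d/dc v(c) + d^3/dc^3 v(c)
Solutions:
 v(c) = C1 + Integral(C2*airyai(c) + C3*airybi(c), c)


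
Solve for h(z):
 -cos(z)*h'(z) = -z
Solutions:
 h(z) = C1 + Integral(z/cos(z), z)


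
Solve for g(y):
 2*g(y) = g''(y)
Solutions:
 g(y) = C1*exp(-sqrt(2)*y) + C2*exp(sqrt(2)*y)


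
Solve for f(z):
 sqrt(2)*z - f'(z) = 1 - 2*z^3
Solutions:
 f(z) = C1 + z^4/2 + sqrt(2)*z^2/2 - z


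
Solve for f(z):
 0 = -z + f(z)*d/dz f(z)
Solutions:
 f(z) = -sqrt(C1 + z^2)
 f(z) = sqrt(C1 + z^2)


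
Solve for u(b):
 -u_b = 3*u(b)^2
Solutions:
 u(b) = 1/(C1 + 3*b)


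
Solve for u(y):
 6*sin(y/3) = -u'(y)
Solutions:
 u(y) = C1 + 18*cos(y/3)


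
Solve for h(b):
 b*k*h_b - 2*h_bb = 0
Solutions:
 h(b) = Piecewise((-sqrt(pi)*C1*erf(b*sqrt(-k)/2)/sqrt(-k) - C2, (k > 0) | (k < 0)), (-C1*b - C2, True))


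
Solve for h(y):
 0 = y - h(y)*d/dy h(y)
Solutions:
 h(y) = -sqrt(C1 + y^2)
 h(y) = sqrt(C1 + y^2)


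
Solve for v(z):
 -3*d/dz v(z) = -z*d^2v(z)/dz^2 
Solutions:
 v(z) = C1 + C2*z^4


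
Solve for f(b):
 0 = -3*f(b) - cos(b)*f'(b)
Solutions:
 f(b) = C1*(sin(b) - 1)^(3/2)/(sin(b) + 1)^(3/2)


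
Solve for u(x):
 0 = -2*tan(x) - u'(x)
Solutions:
 u(x) = C1 + 2*log(cos(x))


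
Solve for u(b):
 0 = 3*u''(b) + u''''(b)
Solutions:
 u(b) = C1 + C2*b + C3*sin(sqrt(3)*b) + C4*cos(sqrt(3)*b)


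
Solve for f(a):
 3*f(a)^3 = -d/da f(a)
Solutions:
 f(a) = -sqrt(2)*sqrt(-1/(C1 - 3*a))/2
 f(a) = sqrt(2)*sqrt(-1/(C1 - 3*a))/2


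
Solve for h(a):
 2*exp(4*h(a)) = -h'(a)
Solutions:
 h(a) = log(-I*(1/(C1 + 8*a))^(1/4))
 h(a) = log(I*(1/(C1 + 8*a))^(1/4))
 h(a) = log(-(1/(C1 + 8*a))^(1/4))
 h(a) = log(1/(C1 + 8*a))/4


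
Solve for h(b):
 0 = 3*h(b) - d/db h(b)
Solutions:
 h(b) = C1*exp(3*b)


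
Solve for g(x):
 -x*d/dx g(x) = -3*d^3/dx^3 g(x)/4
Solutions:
 g(x) = C1 + Integral(C2*airyai(6^(2/3)*x/3) + C3*airybi(6^(2/3)*x/3), x)


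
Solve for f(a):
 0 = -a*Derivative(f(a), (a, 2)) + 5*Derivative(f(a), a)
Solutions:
 f(a) = C1 + C2*a^6


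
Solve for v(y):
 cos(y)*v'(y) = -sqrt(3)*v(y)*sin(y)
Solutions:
 v(y) = C1*cos(y)^(sqrt(3))


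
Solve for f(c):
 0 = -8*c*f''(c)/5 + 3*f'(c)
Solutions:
 f(c) = C1 + C2*c^(23/8)


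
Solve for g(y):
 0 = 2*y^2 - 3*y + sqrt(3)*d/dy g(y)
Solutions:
 g(y) = C1 - 2*sqrt(3)*y^3/9 + sqrt(3)*y^2/2


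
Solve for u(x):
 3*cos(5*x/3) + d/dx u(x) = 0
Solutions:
 u(x) = C1 - 9*sin(5*x/3)/5


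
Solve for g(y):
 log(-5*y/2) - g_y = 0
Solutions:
 g(y) = C1 + y*log(-y) + y*(-1 - log(2) + log(5))


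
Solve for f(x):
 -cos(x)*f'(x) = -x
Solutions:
 f(x) = C1 + Integral(x/cos(x), x)


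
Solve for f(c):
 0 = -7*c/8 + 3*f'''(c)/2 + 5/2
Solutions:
 f(c) = C1 + C2*c + C3*c^2 + 7*c^4/288 - 5*c^3/18


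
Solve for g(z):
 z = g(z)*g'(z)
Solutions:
 g(z) = -sqrt(C1 + z^2)
 g(z) = sqrt(C1 + z^2)


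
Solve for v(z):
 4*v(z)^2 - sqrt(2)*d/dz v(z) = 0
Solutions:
 v(z) = -1/(C1 + 2*sqrt(2)*z)


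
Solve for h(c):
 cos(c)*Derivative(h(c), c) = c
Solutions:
 h(c) = C1 + Integral(c/cos(c), c)


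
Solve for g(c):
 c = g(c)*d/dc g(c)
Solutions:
 g(c) = -sqrt(C1 + c^2)
 g(c) = sqrt(C1 + c^2)


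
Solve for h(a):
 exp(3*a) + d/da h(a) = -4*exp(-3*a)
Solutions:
 h(a) = C1 - exp(3*a)/3 + 4*exp(-3*a)/3


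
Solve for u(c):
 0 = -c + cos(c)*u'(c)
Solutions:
 u(c) = C1 + Integral(c/cos(c), c)


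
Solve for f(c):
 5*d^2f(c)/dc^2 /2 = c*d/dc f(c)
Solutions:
 f(c) = C1 + C2*erfi(sqrt(5)*c/5)


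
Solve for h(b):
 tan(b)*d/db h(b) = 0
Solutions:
 h(b) = C1


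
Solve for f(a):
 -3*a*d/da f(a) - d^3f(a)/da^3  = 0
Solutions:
 f(a) = C1 + Integral(C2*airyai(-3^(1/3)*a) + C3*airybi(-3^(1/3)*a), a)


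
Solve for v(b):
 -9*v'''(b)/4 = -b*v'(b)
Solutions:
 v(b) = C1 + Integral(C2*airyai(2^(2/3)*3^(1/3)*b/3) + C3*airybi(2^(2/3)*3^(1/3)*b/3), b)


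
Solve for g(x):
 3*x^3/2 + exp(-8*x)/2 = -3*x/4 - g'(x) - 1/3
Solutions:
 g(x) = C1 - 3*x^4/8 - 3*x^2/8 - x/3 + exp(-8*x)/16


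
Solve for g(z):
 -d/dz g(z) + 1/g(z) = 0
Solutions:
 g(z) = -sqrt(C1 + 2*z)
 g(z) = sqrt(C1 + 2*z)


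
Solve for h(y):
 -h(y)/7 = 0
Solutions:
 h(y) = 0


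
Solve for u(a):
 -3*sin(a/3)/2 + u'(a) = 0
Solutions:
 u(a) = C1 - 9*cos(a/3)/2


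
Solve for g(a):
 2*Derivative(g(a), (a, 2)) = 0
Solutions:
 g(a) = C1 + C2*a


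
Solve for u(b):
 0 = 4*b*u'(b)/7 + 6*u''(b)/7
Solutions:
 u(b) = C1 + C2*erf(sqrt(3)*b/3)


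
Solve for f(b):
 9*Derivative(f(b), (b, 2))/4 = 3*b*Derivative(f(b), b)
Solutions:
 f(b) = C1 + C2*erfi(sqrt(6)*b/3)


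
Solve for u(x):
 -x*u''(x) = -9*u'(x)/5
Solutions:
 u(x) = C1 + C2*x^(14/5)


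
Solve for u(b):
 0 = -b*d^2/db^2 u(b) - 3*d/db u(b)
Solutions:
 u(b) = C1 + C2/b^2


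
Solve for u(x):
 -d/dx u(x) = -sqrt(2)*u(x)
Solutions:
 u(x) = C1*exp(sqrt(2)*x)


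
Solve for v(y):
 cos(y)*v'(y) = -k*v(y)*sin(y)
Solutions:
 v(y) = C1*exp(k*log(cos(y)))


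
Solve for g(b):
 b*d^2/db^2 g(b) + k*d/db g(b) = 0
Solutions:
 g(b) = C1 + b^(1 - re(k))*(C2*sin(log(b)*Abs(im(k))) + C3*cos(log(b)*im(k)))


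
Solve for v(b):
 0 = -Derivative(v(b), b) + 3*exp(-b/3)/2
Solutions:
 v(b) = C1 - 9*exp(-b/3)/2


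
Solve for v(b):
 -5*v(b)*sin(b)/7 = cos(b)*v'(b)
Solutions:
 v(b) = C1*cos(b)^(5/7)


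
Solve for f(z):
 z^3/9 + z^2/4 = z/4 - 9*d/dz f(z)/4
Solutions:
 f(z) = C1 - z^4/81 - z^3/27 + z^2/18


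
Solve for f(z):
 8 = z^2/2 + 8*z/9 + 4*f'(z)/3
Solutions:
 f(z) = C1 - z^3/8 - z^2/3 + 6*z


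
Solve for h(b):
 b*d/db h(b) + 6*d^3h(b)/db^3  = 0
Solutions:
 h(b) = C1 + Integral(C2*airyai(-6^(2/3)*b/6) + C3*airybi(-6^(2/3)*b/6), b)


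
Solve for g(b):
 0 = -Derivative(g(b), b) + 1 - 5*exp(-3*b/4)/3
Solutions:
 g(b) = C1 + b + 20*exp(-3*b/4)/9


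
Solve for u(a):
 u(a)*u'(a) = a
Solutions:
 u(a) = -sqrt(C1 + a^2)
 u(a) = sqrt(C1 + a^2)


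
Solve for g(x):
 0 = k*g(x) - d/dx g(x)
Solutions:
 g(x) = C1*exp(k*x)


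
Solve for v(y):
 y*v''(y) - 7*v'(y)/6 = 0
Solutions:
 v(y) = C1 + C2*y^(13/6)


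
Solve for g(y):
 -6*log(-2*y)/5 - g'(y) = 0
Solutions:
 g(y) = C1 - 6*y*log(-y)/5 + 6*y*(1 - log(2))/5


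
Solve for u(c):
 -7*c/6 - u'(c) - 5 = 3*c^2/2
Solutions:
 u(c) = C1 - c^3/2 - 7*c^2/12 - 5*c


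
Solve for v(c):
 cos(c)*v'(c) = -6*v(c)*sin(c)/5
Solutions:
 v(c) = C1*cos(c)^(6/5)


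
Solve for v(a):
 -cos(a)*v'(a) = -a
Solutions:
 v(a) = C1 + Integral(a/cos(a), a)


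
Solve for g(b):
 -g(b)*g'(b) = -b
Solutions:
 g(b) = -sqrt(C1 + b^2)
 g(b) = sqrt(C1 + b^2)


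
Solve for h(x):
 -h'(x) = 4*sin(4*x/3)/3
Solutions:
 h(x) = C1 + cos(4*x/3)


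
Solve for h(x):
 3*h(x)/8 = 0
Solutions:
 h(x) = 0


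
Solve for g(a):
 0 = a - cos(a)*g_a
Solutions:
 g(a) = C1 + Integral(a/cos(a), a)


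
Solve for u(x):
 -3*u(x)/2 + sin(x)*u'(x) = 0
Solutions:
 u(x) = C1*(cos(x) - 1)^(3/4)/(cos(x) + 1)^(3/4)


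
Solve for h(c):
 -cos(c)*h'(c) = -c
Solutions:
 h(c) = C1 + Integral(c/cos(c), c)


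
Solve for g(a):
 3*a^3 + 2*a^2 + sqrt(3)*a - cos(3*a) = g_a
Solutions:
 g(a) = C1 + 3*a^4/4 + 2*a^3/3 + sqrt(3)*a^2/2 - sin(3*a)/3


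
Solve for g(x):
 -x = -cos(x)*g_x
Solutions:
 g(x) = C1 + Integral(x/cos(x), x)


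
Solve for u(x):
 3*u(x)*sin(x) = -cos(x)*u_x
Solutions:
 u(x) = C1*cos(x)^3


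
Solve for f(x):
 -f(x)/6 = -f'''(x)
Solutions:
 f(x) = C3*exp(6^(2/3)*x/6) + (C1*sin(2^(2/3)*3^(1/6)*x/4) + C2*cos(2^(2/3)*3^(1/6)*x/4))*exp(-6^(2/3)*x/12)


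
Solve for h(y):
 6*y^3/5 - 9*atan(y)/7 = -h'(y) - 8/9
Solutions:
 h(y) = C1 - 3*y^4/10 + 9*y*atan(y)/7 - 8*y/9 - 9*log(y^2 + 1)/14


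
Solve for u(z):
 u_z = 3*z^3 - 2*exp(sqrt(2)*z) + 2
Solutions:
 u(z) = C1 + 3*z^4/4 + 2*z - sqrt(2)*exp(sqrt(2)*z)


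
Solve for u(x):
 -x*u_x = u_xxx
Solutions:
 u(x) = C1 + Integral(C2*airyai(-x) + C3*airybi(-x), x)


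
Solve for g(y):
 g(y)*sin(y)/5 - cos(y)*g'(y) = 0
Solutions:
 g(y) = C1/cos(y)^(1/5)


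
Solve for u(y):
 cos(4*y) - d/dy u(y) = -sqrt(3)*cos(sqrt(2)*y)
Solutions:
 u(y) = C1 + sin(4*y)/4 + sqrt(6)*sin(sqrt(2)*y)/2


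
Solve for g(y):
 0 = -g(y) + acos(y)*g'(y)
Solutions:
 g(y) = C1*exp(Integral(1/acos(y), y))


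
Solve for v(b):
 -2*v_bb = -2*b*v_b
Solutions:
 v(b) = C1 + C2*erfi(sqrt(2)*b/2)


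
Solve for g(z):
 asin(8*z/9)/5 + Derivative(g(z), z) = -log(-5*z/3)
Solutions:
 g(z) = C1 - z*log(-z) - z*asin(8*z/9)/5 - z*log(5) + z + z*log(3) - sqrt(81 - 64*z^2)/40


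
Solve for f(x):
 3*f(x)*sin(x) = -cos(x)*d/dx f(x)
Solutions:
 f(x) = C1*cos(x)^3


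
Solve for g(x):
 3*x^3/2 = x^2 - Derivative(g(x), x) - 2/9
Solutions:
 g(x) = C1 - 3*x^4/8 + x^3/3 - 2*x/9


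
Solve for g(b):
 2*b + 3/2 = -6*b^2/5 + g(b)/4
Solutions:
 g(b) = 24*b^2/5 + 8*b + 6


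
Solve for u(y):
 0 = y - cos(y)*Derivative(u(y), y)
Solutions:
 u(y) = C1 + Integral(y/cos(y), y)
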